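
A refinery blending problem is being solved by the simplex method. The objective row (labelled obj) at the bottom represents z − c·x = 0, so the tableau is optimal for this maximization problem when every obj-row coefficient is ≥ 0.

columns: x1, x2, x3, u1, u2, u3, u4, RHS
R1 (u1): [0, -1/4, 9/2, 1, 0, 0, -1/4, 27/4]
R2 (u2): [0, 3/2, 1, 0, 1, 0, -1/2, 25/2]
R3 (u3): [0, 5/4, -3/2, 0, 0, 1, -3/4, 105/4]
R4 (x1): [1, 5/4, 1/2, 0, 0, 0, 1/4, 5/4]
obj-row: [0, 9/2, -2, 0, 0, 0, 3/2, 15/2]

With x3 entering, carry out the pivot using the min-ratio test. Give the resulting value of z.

Ratio test on column x3 — row 1: (27/4)/(9/2) = 3/2; row 2: (25/2)/1 = 25/2; row 3: entry -3/2 ≤ 0; row 4: (5/4)/(1/2) = 5/2. Minimum is 3/2 at row 1 (u1 leaves); pivot element 9/2.
Pivot on row 1; the obj-row RHS becomes 15/2 − (-2)·(3/2) = 21/2.

21/2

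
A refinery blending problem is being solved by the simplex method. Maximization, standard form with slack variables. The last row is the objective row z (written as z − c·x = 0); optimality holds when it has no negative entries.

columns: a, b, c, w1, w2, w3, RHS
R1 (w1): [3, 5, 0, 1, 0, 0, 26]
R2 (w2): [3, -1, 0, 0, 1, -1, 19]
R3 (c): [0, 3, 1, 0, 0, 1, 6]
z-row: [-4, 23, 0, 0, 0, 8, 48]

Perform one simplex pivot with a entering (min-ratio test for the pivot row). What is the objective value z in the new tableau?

Ratio test on column a — row 1: 26/3 = 26/3; row 2: 19/3 = 19/3; row 3: entry 0 ≤ 0. Minimum is 19/3 at row 2 (w2 leaves); pivot element 3.
Pivot on row 2; the z-row RHS becomes 48 − (-4)·(19/3) = 220/3.

220/3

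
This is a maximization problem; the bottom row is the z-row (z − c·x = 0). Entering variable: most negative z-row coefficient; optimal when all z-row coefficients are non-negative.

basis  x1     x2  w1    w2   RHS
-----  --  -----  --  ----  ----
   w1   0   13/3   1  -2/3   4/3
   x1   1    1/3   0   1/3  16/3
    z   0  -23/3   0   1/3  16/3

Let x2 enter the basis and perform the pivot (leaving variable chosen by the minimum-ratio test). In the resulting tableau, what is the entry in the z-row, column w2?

Ratio test on column x2 — row 1: (4/3)/(13/3) = 4/13; row 2: (16/3)/(1/3) = 16. Minimum is 4/13 at row 1 (w1 leaves); pivot element 13/3.
Divide row 1 by 13/3; eliminate column x2 from the other rows.
z-row update in column w2: 1/3 − (-23/3)·(-2/13) = -11/13.

-11/13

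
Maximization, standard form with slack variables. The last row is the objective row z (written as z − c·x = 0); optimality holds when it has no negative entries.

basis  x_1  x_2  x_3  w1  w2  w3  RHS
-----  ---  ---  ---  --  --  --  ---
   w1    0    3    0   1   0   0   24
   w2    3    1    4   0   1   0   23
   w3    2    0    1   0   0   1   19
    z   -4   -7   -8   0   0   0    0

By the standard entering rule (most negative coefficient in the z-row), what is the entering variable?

Negative z-row entries: x_1: -4, x_2: -7, x_3: -8.
The most negative is -8 in column x_3, so x_3 enters.

x_3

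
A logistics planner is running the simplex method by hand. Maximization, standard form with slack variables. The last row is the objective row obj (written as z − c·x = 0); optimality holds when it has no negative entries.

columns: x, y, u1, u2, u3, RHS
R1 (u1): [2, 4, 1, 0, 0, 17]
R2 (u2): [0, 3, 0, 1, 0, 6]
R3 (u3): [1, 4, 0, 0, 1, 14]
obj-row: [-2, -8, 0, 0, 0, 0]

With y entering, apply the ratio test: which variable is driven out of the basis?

u2

Column y entries and ratios — u1: 17/4 = 17/4; u2: 6/3 = 2; u3: 14/4 = 7/2.
Smallest ratio is 2 in the row of u2, so u2 leaves.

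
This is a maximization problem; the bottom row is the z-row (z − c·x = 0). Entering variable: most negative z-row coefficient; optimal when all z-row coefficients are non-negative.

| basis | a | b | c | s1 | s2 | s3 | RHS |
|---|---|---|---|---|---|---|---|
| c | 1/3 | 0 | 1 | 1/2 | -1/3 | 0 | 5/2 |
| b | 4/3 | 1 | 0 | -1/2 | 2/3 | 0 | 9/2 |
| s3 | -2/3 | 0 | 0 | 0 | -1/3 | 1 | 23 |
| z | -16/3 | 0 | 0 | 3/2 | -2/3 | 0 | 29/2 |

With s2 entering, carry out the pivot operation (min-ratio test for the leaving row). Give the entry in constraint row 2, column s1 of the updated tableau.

Ratio test on column s2 — row 1: entry -1/3 ≤ 0; row 2: (9/2)/(2/3) = 27/4; row 3: entry -1/3 ≤ 0. Minimum is 27/4 at row 2 (b leaves); pivot element 2/3.
Divide row 2 by 2/3; eliminate column s2 from the other rows.
In the new row 2, the s1 entry is the old entry divided by the pivot: (-1/2)/(2/3) = -3/4.

-3/4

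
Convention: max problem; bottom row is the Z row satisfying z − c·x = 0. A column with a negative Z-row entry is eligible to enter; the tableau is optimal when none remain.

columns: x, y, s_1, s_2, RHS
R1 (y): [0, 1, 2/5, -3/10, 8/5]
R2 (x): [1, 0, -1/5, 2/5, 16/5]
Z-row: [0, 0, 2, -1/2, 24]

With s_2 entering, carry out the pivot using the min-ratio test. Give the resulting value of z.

Ratio test on column s_2 — row 1: entry -3/10 ≤ 0; row 2: (16/5)/(2/5) = 8. Minimum is 8 at row 2 (x leaves); pivot element 2/5.
Pivot on row 2; the Z-row RHS becomes 24 − (-1/2)·8 = 28.

28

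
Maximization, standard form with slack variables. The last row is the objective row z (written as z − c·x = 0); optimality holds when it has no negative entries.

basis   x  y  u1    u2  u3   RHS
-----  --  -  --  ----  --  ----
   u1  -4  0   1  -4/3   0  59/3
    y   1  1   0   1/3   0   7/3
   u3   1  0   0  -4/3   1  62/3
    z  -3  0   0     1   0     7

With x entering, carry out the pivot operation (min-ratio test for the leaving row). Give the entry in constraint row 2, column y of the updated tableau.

1

Ratio test on column x — row 1: entry -4 ≤ 0; row 2: (7/3)/1 = 7/3; row 3: (62/3)/1 = 62/3. Minimum is 7/3 at row 2 (y leaves); pivot element 1.
Divide row 2 by 1; eliminate column x from the other rows.
In the new row 2, the y entry is the old entry divided by the pivot: 1/1 = 1.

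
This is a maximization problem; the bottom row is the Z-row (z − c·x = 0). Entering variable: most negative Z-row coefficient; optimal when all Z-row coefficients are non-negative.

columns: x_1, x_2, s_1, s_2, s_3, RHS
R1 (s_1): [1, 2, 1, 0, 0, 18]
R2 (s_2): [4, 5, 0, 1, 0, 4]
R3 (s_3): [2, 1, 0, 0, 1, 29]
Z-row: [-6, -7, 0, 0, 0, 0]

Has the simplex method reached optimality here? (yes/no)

no

The Z-row has a negative entry -7 in column x_2, so it is not optimal.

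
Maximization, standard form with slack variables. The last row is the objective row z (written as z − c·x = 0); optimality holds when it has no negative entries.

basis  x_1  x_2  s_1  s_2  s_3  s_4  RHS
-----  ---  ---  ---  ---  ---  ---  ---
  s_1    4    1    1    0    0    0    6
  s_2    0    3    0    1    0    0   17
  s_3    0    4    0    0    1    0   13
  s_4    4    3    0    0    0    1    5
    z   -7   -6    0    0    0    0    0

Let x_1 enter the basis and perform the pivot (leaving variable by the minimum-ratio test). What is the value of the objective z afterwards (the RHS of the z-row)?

Ratio test on column x_1 — row 1: 6/4 = 3/2; row 2: entry 0 ≤ 0; row 3: entry 0 ≤ 0; row 4: 5/4 = 5/4. Minimum is 5/4 at row 4 (s_4 leaves); pivot element 4.
Pivot on row 4; the z-row RHS becomes 0 − (-7)·(5/4) = 35/4.

35/4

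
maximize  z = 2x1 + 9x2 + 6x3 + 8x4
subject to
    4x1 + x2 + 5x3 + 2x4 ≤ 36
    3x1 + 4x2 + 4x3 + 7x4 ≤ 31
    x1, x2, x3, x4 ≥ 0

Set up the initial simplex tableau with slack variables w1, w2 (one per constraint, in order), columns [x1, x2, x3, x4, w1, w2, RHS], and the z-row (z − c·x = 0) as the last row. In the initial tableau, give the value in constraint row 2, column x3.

4

Constraint 2 has coefficient 4 on x3.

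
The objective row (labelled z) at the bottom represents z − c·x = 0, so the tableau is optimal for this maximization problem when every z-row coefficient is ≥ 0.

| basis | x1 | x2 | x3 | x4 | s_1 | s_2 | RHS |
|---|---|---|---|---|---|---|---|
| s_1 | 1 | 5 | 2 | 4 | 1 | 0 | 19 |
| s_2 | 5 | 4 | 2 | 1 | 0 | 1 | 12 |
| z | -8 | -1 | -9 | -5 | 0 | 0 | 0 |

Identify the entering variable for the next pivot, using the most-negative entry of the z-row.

Negative z-row entries: x1: -8, x2: -1, x3: -9, x4: -5.
The most negative is -9 in column x3, so x3 enters.

x3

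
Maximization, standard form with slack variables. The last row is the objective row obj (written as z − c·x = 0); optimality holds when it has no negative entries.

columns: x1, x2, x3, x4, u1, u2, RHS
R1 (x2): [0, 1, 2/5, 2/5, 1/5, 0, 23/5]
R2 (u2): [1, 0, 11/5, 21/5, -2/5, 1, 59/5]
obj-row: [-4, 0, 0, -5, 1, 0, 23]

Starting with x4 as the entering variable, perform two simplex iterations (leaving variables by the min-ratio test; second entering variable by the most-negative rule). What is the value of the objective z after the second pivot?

Ratio test on column x4 — row 1: (23/5)/(2/5) = 23/2; row 2: (59/5)/(21/5) = 59/21. Minimum is 59/21 at row 2 (u2 leaves); pivot element 21/5.
Pivot on row 2; the obj-row RHS becomes 23 − (-5)·(59/21) = 778/21.
Next entering variable (most negative obj-row entry -59/21): x1.
Ratio test on column x1 — row 1: entry -2/21 ≤ 0; row 2: (59/21)/(5/21) = 59/5. Minimum is 59/5 at row 2 (x4 leaves); pivot element 5/21.
After the second pivot the obj-row RHS is 778/21 − (-59/21)·(59/5) = 351/5.

351/5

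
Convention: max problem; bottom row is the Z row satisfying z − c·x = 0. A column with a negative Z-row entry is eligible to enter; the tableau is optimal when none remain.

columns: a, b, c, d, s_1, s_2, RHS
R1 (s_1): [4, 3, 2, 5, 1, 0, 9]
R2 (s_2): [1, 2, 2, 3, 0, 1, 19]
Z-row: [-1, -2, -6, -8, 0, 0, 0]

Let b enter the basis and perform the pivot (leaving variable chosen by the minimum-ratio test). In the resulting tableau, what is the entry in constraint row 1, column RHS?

3

Ratio test on column b — row 1: 9/3 = 3; row 2: 19/2 = 19/2. Minimum is 3 at row 1 (s_1 leaves); pivot element 3.
Divide row 1 by 3; eliminate column b from the other rows.
In the new row 1, the RHS entry is the old entry divided by the pivot: 9/3 = 3.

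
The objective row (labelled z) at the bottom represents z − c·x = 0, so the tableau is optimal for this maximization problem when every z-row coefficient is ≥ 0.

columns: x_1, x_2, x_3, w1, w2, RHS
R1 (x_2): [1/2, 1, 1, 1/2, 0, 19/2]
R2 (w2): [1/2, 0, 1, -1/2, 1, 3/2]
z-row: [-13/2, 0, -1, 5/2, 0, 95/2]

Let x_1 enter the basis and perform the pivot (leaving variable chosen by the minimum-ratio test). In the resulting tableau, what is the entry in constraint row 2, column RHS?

Ratio test on column x_1 — row 1: (19/2)/(1/2) = 19; row 2: (3/2)/(1/2) = 3. Minimum is 3 at row 2 (w2 leaves); pivot element 1/2.
Divide row 2 by 1/2; eliminate column x_1 from the other rows.
In the new row 2, the RHS entry is the old entry divided by the pivot: (3/2)/(1/2) = 3.

3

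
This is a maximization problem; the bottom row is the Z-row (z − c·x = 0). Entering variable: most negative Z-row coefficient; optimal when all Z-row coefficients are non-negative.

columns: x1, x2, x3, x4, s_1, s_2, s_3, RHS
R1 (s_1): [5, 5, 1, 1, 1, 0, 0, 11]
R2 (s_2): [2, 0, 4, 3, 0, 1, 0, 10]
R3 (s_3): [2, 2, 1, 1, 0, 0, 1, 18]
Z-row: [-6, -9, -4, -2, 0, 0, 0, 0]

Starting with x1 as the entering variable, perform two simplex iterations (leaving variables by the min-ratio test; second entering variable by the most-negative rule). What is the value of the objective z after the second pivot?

Ratio test on column x1 — row 1: 11/5 = 11/5; row 2: 10/2 = 5; row 3: 18/2 = 9. Minimum is 11/5 at row 1 (s_1 leaves); pivot element 5.
Pivot on row 1; the Z-row RHS becomes 0 − (-6)·(11/5) = 66/5.
Next entering variable (most negative Z-row entry -3): x2.
Ratio test on column x2 — row 1: (11/5)/1 = 11/5; row 2: entry -2 ≤ 0; row 3: entry 0 ≤ 0. Minimum is 11/5 at row 1 (x1 leaves); pivot element 1.
After the second pivot the Z-row RHS is 66/5 − (-3)·(11/5) = 99/5.

99/5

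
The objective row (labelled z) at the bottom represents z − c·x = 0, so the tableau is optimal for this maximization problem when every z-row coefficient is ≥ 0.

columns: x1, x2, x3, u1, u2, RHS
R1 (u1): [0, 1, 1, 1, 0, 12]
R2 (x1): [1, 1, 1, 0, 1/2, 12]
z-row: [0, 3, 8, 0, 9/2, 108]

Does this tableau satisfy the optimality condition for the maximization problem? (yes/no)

Every z-row coefficient is ≥ 0, so the tableau is optimal.

yes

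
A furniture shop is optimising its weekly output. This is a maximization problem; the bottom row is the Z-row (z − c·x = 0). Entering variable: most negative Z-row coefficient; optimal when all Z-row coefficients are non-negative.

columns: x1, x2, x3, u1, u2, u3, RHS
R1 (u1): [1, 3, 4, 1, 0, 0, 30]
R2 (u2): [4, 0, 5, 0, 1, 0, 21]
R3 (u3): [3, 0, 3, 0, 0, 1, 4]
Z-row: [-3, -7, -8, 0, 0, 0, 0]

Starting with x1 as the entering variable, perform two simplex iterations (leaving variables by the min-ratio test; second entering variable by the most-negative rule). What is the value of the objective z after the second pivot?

Ratio test on column x1 — row 1: 30/1 = 30; row 2: 21/4 = 21/4; row 3: 4/3 = 4/3. Minimum is 4/3 at row 3 (u3 leaves); pivot element 3.
Pivot on row 3; the Z-row RHS becomes 0 − (-3)·(4/3) = 4.
Next entering variable (most negative Z-row entry -7): x2.
Ratio test on column x2 — row 1: (86/3)/3 = 86/9; row 2: entry 0 ≤ 0; row 3: entry 0 ≤ 0. Minimum is 86/9 at row 1 (u1 leaves); pivot element 3.
After the second pivot the Z-row RHS is 4 − (-7)·(86/9) = 638/9.

638/9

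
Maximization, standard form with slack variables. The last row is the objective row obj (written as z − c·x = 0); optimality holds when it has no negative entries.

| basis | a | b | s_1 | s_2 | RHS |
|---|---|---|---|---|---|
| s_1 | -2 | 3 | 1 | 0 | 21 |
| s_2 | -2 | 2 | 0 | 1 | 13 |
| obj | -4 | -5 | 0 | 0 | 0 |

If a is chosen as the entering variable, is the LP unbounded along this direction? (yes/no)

Every constraint-row entry in column a is ≤ 0, so increasing a is unbounded.

yes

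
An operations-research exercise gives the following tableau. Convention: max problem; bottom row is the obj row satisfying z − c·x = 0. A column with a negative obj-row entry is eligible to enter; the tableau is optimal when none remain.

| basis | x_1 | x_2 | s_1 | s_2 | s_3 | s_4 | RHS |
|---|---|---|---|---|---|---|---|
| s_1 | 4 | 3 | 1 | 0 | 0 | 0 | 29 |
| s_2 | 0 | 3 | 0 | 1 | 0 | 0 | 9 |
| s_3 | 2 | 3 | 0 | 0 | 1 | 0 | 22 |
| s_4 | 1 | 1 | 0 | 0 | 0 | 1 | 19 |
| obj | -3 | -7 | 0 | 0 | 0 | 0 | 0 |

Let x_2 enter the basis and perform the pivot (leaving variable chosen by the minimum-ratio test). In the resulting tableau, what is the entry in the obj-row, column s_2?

7/3

Ratio test on column x_2 — row 1: 29/3 = 29/3; row 2: 9/3 = 3; row 3: 22/3 = 22/3; row 4: 19/1 = 19. Minimum is 3 at row 2 (s_2 leaves); pivot element 3.
Divide row 2 by 3; eliminate column x_2 from the other rows.
obj-row update in column s_2: 0 − (-7)·(1/3) = 7/3.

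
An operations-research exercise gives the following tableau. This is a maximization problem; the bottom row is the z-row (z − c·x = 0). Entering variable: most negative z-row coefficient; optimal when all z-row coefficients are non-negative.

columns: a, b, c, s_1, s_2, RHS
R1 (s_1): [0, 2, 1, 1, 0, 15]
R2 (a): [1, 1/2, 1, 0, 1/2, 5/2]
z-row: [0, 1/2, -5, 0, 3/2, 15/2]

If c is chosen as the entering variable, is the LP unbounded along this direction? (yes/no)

Column c has positive entries in row(s) 1, 2, so the ratio test bounds it — not unbounded.

no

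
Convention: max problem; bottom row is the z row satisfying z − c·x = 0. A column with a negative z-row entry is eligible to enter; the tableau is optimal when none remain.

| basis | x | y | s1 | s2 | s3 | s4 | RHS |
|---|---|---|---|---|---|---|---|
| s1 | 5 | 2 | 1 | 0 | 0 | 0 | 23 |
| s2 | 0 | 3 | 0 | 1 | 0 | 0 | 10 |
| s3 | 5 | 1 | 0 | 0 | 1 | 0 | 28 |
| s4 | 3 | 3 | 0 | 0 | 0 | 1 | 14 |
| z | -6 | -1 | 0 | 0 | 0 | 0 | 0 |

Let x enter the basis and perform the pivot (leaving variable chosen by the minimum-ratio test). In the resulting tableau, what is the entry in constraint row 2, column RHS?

Ratio test on column x — row 1: 23/5 = 23/5; row 2: entry 0 ≤ 0; row 3: 28/5 = 28/5; row 4: 14/3 = 14/3. Minimum is 23/5 at row 1 (s1 leaves); pivot element 5.
Divide row 1 by 5; eliminate column x from the other rows.
Row 2 update in column RHS: 10 − 0·(23/5) = 10.

10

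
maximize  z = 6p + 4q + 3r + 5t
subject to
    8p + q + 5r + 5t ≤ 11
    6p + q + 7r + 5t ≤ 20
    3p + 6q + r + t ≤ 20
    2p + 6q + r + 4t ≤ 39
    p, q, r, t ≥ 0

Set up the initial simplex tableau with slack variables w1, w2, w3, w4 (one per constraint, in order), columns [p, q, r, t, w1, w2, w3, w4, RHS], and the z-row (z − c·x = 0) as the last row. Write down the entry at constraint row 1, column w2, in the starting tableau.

0

Slack w2 belongs to constraint 2; its column is the unit vector e_2, so the entry in row 1 is 0.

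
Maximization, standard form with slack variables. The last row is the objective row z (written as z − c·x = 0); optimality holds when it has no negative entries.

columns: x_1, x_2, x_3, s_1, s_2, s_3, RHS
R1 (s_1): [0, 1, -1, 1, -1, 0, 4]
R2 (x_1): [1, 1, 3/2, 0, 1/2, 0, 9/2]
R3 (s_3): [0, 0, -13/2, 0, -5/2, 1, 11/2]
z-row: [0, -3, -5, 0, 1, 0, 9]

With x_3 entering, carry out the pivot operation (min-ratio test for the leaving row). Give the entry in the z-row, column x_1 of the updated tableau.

10/3

Ratio test on column x_3 — row 1: entry -1 ≤ 0; row 2: (9/2)/(3/2) = 3; row 3: entry -13/2 ≤ 0. Minimum is 3 at row 2 (x_1 leaves); pivot element 3/2.
Divide row 2 by 3/2; eliminate column x_3 from the other rows.
z-row update in column x_1: 0 − (-5)·(2/3) = 10/3.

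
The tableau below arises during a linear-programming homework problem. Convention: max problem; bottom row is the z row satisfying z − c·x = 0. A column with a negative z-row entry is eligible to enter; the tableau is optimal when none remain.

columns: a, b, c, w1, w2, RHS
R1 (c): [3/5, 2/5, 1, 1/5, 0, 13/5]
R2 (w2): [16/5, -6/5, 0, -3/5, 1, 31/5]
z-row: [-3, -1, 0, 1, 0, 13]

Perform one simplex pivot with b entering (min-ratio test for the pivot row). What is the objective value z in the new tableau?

39/2

Ratio test on column b — row 1: (13/5)/(2/5) = 13/2; row 2: entry -6/5 ≤ 0. Minimum is 13/2 at row 1 (c leaves); pivot element 2/5.
Pivot on row 1; the z-row RHS becomes 13 − (-1)·(13/2) = 39/2.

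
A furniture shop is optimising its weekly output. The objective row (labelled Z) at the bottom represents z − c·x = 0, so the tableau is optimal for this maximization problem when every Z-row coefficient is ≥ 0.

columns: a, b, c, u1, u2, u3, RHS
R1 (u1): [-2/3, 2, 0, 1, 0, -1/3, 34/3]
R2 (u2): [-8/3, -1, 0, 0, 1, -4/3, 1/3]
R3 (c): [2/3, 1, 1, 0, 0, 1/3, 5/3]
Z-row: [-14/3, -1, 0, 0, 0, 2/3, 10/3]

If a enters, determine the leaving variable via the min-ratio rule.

c

Column a entries and ratios — u1: -2/3 ≤ 0, skip; u2: -8/3 ≤ 0, skip; c: (5/3)/(2/3) = 5/2.
Smallest ratio is 5/2 in the row of c, so c leaves.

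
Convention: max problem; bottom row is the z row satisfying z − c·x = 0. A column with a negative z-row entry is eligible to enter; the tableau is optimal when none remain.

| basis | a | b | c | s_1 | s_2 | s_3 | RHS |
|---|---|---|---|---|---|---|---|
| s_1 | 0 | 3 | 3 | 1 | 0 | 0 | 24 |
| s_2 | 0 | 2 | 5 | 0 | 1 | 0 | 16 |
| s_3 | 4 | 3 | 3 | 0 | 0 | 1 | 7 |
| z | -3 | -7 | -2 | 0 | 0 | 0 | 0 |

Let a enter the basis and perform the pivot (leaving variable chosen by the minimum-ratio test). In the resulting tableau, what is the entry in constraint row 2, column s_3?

Ratio test on column a — row 1: entry 0 ≤ 0; row 2: entry 0 ≤ 0; row 3: 7/4 = 7/4. Minimum is 7/4 at row 3 (s_3 leaves); pivot element 4.
Divide row 3 by 4; eliminate column a from the other rows.
Row 2 update in column s_3: 0 − 0·(1/4) = 0.

0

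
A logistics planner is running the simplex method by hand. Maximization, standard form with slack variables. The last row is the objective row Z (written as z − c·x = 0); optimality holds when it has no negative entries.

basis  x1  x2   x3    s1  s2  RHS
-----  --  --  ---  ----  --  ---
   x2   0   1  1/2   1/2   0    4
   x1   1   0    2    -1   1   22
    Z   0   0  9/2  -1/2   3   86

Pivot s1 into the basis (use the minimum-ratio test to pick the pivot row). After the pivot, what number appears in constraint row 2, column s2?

Ratio test on column s1 — row 1: 4/(1/2) = 8; row 2: entry -1 ≤ 0. Minimum is 8 at row 1 (x2 leaves); pivot element 1/2.
Divide row 1 by 1/2; eliminate column s1 from the other rows.
Row 2 update in column s2: 1 − (-1)·0 = 1.

1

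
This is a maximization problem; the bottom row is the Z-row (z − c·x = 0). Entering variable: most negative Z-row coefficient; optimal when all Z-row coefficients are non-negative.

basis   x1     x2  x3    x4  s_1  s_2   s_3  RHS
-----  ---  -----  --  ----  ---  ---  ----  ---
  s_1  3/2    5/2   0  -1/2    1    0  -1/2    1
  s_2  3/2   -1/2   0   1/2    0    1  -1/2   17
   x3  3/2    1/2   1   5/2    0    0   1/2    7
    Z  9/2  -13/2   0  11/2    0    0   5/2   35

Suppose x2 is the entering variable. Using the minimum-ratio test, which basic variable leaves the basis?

Column x2 entries and ratios — s_1: 1/(5/2) = 2/5; s_2: -1/2 ≤ 0, skip; x3: 7/(1/2) = 14.
Smallest ratio is 2/5 in the row of s_1, so s_1 leaves.

s_1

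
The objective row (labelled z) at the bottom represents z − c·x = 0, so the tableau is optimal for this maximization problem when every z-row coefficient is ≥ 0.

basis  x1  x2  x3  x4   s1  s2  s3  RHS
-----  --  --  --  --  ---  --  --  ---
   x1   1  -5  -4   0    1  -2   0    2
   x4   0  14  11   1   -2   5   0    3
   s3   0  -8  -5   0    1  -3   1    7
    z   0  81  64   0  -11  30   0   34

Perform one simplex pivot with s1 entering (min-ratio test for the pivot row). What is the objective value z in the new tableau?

56

Ratio test on column s1 — row 1: 2/1 = 2; row 2: entry -2 ≤ 0; row 3: 7/1 = 7. Minimum is 2 at row 1 (x1 leaves); pivot element 1.
Pivot on row 1; the z-row RHS becomes 34 − (-11)·2 = 56.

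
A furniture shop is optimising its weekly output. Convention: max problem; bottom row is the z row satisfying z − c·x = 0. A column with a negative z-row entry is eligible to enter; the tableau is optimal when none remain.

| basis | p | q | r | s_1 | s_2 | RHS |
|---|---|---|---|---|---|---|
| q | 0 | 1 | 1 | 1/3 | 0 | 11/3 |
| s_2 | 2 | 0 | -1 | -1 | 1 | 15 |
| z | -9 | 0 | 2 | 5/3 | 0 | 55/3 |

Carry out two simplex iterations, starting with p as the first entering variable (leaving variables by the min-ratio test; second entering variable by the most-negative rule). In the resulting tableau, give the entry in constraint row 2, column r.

1

Ratio test on column p — row 1: entry 0 ≤ 0; row 2: 15/2 = 15/2. Minimum is 15/2 at row 2 (s_2 leaves); pivot element 2.
Divide row 2 by 2; eliminate column p from the other rows.
Second iteration: most negative z-row entry is -17/6 in column s_1, so s_1 enters.
Ratio test on column s_1 — row 1: (11/3)/(1/3) = 11; row 2: entry -1/2 ≤ 0. Minimum is 11 at row 1 (q leaves); pivot element 1/3.
Divide row 1 by 1/3; eliminate column s_1 from the other rows.
After both pivots, the entry at constraint row 2, column r is 1.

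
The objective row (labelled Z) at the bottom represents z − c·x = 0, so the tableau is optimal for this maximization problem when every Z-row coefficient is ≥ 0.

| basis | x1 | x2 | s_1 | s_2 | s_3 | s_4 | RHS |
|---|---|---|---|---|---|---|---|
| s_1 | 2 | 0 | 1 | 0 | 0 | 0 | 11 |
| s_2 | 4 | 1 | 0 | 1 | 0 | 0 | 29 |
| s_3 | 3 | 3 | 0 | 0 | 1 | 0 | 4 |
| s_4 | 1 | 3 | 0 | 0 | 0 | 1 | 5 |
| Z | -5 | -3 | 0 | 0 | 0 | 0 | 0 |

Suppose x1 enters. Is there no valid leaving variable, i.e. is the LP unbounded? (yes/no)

Column x1 has positive entries in row(s) 1, 2, 3, 4, so the ratio test bounds it — not unbounded.

no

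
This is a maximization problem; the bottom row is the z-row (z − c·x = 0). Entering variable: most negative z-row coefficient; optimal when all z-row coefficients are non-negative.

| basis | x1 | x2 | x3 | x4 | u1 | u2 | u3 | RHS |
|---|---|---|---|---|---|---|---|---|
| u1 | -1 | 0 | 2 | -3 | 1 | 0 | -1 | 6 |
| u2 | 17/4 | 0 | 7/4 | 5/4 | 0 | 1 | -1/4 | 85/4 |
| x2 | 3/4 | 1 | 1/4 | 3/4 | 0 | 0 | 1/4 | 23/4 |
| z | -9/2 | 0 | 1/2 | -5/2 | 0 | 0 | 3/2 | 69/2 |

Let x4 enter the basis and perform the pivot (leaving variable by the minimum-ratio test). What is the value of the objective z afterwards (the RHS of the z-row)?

Ratio test on column x4 — row 1: entry -3 ≤ 0; row 2: (85/4)/(5/4) = 17; row 3: (23/4)/(3/4) = 23/3. Minimum is 23/3 at row 3 (x2 leaves); pivot element 3/4.
Pivot on row 3; the z-row RHS becomes 69/2 − (-5/2)·(23/3) = 161/3.

161/3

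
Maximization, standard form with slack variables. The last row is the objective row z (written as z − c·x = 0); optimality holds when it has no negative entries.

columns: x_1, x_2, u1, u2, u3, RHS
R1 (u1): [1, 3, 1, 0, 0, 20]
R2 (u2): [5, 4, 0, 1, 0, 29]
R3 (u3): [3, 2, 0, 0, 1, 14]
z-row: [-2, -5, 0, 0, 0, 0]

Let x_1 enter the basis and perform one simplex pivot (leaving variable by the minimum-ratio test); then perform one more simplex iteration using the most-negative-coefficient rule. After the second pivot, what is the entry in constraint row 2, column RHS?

9/7

Ratio test on column x_1 — row 1: 20/1 = 20; row 2: 29/5 = 29/5; row 3: 14/3 = 14/3. Minimum is 14/3 at row 3 (u3 leaves); pivot element 3.
Divide row 3 by 3; eliminate column x_1 from the other rows.
Second iteration: most negative z-row entry is -11/3 in column x_2, so x_2 enters.
Ratio test on column x_2 — row 1: (46/3)/(7/3) = 46/7; row 2: (17/3)/(2/3) = 17/2; row 3: (14/3)/(2/3) = 7. Minimum is 46/7 at row 1 (u1 leaves); pivot element 7/3.
Divide row 1 by 7/3; eliminate column x_2 from the other rows.
After both pivots, the entry at constraint row 2, column RHS is 9/7.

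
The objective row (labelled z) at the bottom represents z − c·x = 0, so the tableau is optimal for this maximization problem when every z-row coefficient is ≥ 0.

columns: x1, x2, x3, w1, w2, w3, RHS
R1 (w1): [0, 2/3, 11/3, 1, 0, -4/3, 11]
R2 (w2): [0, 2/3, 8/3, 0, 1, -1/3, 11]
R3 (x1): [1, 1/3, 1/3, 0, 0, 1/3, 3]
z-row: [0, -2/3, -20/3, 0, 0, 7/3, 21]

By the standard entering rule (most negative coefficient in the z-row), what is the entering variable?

Negative z-row entries: x2: -2/3, x3: -20/3.
The most negative is -20/3 in column x3, so x3 enters.

x3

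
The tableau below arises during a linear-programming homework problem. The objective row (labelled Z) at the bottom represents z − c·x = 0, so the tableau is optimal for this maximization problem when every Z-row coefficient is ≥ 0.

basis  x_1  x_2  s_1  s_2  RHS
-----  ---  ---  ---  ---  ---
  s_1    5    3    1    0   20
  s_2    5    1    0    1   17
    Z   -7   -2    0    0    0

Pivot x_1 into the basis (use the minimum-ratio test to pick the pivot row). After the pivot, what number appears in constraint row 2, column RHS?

17/5

Ratio test on column x_1 — row 1: 20/5 = 4; row 2: 17/5 = 17/5. Minimum is 17/5 at row 2 (s_2 leaves); pivot element 5.
Divide row 2 by 5; eliminate column x_1 from the other rows.
In the new row 2, the RHS entry is the old entry divided by the pivot: 17/5 = 17/5.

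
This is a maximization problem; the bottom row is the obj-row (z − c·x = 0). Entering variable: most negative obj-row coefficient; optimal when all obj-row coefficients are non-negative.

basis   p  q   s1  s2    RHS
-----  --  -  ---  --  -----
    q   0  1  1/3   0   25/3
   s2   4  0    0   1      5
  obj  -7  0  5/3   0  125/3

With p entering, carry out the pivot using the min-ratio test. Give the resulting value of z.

Ratio test on column p — row 1: entry 0 ≤ 0; row 2: 5/4 = 5/4. Minimum is 5/4 at row 2 (s2 leaves); pivot element 4.
Pivot on row 2; the obj-row RHS becomes 125/3 − (-7)·(5/4) = 605/12.

605/12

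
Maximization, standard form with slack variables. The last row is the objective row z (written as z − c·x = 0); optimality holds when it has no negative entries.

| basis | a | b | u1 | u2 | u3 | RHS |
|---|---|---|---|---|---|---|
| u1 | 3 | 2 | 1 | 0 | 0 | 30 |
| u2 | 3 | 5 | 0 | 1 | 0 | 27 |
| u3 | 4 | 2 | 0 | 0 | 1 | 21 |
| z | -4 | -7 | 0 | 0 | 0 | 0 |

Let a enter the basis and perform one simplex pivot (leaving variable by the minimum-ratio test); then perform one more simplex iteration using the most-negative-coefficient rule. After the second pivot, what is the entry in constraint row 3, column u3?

Ratio test on column a — row 1: 30/3 = 10; row 2: 27/3 = 9; row 3: 21/4 = 21/4. Minimum is 21/4 at row 3 (u3 leaves); pivot element 4.
Divide row 3 by 4; eliminate column a from the other rows.
Second iteration: most negative z-row entry is -5 in column b, so b enters.
Ratio test on column b — row 1: (57/4)/(1/2) = 57/2; row 2: (45/4)/(7/2) = 45/14; row 3: (21/4)/(1/2) = 21/2. Minimum is 45/14 at row 2 (u2 leaves); pivot element 7/2.
Divide row 2 by 7/2; eliminate column b from the other rows.
After both pivots, the entry at constraint row 3, column u3 is 5/14.

5/14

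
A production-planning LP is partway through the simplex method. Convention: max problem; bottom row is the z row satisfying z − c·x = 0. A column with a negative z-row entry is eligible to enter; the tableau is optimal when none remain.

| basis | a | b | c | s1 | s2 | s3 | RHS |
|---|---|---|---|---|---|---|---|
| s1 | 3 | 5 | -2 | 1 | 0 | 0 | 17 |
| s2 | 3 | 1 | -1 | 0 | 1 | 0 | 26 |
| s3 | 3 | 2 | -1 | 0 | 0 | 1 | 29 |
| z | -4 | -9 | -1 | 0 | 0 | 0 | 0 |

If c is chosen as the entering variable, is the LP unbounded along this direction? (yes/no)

Every constraint-row entry in column c is ≤ 0, so increasing c is unbounded.

yes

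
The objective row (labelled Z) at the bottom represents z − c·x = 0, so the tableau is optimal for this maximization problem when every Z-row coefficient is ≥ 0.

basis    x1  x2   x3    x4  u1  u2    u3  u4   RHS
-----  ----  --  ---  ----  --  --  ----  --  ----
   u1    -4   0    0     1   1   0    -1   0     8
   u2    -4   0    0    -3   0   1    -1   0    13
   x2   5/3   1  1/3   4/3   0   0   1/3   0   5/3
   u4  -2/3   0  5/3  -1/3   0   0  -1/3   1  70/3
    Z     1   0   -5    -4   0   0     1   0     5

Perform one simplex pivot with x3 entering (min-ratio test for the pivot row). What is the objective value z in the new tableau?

30

Ratio test on column x3 — row 1: entry 0 ≤ 0; row 2: entry 0 ≤ 0; row 3: (5/3)/(1/3) = 5; row 4: (70/3)/(5/3) = 14. Minimum is 5 at row 3 (x2 leaves); pivot element 1/3.
Pivot on row 3; the Z-row RHS becomes 5 − (-5)·5 = 30.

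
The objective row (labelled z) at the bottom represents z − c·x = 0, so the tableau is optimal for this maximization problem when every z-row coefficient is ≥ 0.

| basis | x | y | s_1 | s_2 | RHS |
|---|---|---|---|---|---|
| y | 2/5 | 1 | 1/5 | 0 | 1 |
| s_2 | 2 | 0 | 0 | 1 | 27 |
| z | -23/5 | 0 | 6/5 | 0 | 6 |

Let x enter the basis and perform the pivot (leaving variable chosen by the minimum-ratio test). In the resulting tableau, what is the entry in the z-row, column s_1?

7/2

Ratio test on column x — row 1: 1/(2/5) = 5/2; row 2: 27/2 = 27/2. Minimum is 5/2 at row 1 (y leaves); pivot element 2/5.
Divide row 1 by 2/5; eliminate column x from the other rows.
z-row update in column s_1: 6/5 − (-23/5)·(1/2) = 7/2.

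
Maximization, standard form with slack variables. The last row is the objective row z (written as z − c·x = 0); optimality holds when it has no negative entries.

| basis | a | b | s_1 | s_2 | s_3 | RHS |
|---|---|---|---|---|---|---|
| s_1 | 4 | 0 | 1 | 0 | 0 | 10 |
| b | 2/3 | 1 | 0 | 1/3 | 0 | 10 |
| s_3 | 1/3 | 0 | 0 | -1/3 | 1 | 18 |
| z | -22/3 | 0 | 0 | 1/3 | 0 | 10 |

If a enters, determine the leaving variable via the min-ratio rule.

s_1

Column a entries and ratios — s_1: 10/4 = 5/2; b: 10/(2/3) = 15; s_3: 18/(1/3) = 54.
Smallest ratio is 5/2 in the row of s_1, so s_1 leaves.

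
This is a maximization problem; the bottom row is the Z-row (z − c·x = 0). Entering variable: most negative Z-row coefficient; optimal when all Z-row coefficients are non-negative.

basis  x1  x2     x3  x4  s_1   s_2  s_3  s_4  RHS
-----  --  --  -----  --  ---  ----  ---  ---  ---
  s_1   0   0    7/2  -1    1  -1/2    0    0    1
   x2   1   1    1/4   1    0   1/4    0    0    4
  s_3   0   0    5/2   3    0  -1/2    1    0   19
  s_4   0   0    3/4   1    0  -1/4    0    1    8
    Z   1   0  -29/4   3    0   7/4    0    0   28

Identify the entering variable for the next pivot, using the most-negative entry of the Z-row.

x3

Negative Z-row entries: x3: -29/4.
The most negative is -29/4 in column x3, so x3 enters.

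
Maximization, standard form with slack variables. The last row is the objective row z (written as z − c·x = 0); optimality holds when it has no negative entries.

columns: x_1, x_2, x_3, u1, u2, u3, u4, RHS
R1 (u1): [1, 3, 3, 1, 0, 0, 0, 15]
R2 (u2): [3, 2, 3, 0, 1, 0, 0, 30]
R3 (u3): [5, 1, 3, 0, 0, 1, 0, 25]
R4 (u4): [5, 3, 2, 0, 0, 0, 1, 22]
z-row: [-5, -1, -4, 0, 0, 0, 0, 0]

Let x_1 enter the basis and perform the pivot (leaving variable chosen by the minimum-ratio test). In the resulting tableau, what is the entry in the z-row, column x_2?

Ratio test on column x_1 — row 1: 15/1 = 15; row 2: 30/3 = 10; row 3: 25/5 = 5; row 4: 22/5 = 22/5. Minimum is 22/5 at row 4 (u4 leaves); pivot element 5.
Divide row 4 by 5; eliminate column x_1 from the other rows.
z-row update in column x_2: -1 − (-5)·(3/5) = 2.

2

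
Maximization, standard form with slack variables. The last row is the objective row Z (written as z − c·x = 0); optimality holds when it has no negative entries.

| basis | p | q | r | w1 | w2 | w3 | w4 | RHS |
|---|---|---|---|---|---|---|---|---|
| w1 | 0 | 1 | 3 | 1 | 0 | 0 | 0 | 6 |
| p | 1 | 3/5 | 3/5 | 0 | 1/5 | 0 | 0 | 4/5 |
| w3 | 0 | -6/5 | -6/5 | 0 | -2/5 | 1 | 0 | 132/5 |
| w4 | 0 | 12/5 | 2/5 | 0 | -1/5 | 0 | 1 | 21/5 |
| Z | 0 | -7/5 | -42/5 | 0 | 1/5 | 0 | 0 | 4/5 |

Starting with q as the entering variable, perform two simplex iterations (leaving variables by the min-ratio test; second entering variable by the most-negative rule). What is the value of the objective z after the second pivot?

Ratio test on column q — row 1: 6/1 = 6; row 2: (4/5)/(3/5) = 4/3; row 3: entry -6/5 ≤ 0; row 4: (21/5)/(12/5) = 7/4. Minimum is 4/3 at row 2 (p leaves); pivot element 3/5.
Pivot on row 2; the Z-row RHS becomes 4/5 − (-7/5)·(4/3) = 8/3.
Next entering variable (most negative Z-row entry -7): r.
Ratio test on column r — row 1: (14/3)/2 = 7/3; row 2: (4/3)/1 = 4/3; row 3: entry 0 ≤ 0; row 4: entry -2 ≤ 0. Minimum is 4/3 at row 2 (q leaves); pivot element 1.
After the second pivot the Z-row RHS is 8/3 − (-7)·(4/3) = 12.

12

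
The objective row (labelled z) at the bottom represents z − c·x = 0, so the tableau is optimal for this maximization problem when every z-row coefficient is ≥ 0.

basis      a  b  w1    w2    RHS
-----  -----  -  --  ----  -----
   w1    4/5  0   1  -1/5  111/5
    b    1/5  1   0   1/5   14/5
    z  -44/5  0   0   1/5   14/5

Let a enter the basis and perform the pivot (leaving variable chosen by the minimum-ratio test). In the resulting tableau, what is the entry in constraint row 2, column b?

5

Ratio test on column a — row 1: (111/5)/(4/5) = 111/4; row 2: (14/5)/(1/5) = 14. Minimum is 14 at row 2 (b leaves); pivot element 1/5.
Divide row 2 by 1/5; eliminate column a from the other rows.
In the new row 2, the b entry is the old entry divided by the pivot: 1/(1/5) = 5.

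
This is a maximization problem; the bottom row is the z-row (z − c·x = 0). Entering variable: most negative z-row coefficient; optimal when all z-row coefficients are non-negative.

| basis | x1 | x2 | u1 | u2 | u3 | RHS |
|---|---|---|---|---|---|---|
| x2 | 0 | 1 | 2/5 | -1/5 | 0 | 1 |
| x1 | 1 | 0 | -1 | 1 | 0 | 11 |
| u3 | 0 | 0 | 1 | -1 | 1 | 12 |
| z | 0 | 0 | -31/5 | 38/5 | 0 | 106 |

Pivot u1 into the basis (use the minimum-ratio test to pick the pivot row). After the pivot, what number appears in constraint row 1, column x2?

5/2

Ratio test on column u1 — row 1: 1/(2/5) = 5/2; row 2: entry -1 ≤ 0; row 3: 12/1 = 12. Minimum is 5/2 at row 1 (x2 leaves); pivot element 2/5.
Divide row 1 by 2/5; eliminate column u1 from the other rows.
In the new row 1, the x2 entry is the old entry divided by the pivot: 1/(2/5) = 5/2.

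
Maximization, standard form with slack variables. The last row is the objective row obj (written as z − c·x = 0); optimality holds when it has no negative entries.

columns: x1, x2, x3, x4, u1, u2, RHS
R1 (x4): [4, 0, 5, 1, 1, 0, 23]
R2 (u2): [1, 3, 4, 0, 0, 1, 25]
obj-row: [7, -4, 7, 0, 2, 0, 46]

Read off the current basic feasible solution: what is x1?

0

x1 is not in the basis, so in the current basic feasible solution x1 = 0.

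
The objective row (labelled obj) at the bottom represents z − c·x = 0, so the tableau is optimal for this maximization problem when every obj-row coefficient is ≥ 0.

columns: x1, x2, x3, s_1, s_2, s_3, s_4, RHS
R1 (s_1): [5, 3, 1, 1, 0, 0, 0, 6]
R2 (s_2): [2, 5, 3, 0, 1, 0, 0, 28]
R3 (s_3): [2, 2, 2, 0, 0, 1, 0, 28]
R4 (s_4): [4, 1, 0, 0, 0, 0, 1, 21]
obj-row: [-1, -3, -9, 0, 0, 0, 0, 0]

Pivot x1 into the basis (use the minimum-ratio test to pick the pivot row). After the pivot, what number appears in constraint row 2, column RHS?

128/5

Ratio test on column x1 — row 1: 6/5 = 6/5; row 2: 28/2 = 14; row 3: 28/2 = 14; row 4: 21/4 = 21/4. Minimum is 6/5 at row 1 (s_1 leaves); pivot element 5.
Divide row 1 by 5; eliminate column x1 from the other rows.
Row 2 update in column RHS: 28 − 2·(6/5) = 128/5.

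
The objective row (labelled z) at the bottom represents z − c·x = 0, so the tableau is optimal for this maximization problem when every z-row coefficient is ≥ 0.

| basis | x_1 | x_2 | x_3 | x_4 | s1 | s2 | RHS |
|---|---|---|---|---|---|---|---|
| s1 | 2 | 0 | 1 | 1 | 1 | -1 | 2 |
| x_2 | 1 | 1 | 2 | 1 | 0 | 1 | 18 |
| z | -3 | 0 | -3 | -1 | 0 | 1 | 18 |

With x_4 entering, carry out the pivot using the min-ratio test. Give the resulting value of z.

Ratio test on column x_4 — row 1: 2/1 = 2; row 2: 18/1 = 18. Minimum is 2 at row 1 (s1 leaves); pivot element 1.
Pivot on row 1; the z-row RHS becomes 18 − (-1)·2 = 20.

20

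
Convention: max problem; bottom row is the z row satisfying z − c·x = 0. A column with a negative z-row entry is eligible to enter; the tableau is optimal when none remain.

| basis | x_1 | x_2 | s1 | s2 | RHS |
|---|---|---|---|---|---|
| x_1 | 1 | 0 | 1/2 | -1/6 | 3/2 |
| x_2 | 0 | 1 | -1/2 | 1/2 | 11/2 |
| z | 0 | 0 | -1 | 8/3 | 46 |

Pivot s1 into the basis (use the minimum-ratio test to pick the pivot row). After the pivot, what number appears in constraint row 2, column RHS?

Ratio test on column s1 — row 1: (3/2)/(1/2) = 3; row 2: entry -1/2 ≤ 0. Minimum is 3 at row 1 (x_1 leaves); pivot element 1/2.
Divide row 1 by 1/2; eliminate column s1 from the other rows.
Row 2 update in column RHS: 11/2 − (-1/2)·3 = 7.

7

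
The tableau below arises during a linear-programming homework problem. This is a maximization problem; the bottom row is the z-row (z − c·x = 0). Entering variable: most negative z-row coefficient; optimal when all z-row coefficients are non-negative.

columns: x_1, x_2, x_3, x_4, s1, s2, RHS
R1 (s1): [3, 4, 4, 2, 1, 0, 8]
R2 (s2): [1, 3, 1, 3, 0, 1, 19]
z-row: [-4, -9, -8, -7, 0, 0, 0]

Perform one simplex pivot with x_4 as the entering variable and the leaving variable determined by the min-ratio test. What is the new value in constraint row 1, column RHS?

4

Ratio test on column x_4 — row 1: 8/2 = 4; row 2: 19/3 = 19/3. Minimum is 4 at row 1 (s1 leaves); pivot element 2.
Divide row 1 by 2; eliminate column x_4 from the other rows.
In the new row 1, the RHS entry is the old entry divided by the pivot: 8/2 = 4.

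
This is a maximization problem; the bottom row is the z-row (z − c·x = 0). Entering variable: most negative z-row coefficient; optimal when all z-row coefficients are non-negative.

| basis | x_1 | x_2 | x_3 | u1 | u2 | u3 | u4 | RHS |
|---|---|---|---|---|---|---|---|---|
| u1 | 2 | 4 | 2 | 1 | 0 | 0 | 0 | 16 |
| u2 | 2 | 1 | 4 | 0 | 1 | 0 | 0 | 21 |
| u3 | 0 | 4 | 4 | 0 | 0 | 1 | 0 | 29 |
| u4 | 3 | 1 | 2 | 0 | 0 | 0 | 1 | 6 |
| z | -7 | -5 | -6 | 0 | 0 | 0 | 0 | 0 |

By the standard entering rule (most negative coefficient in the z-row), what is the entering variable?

Negative z-row entries: x_1: -7, x_2: -5, x_3: -6.
The most negative is -7 in column x_1, so x_1 enters.

x_1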